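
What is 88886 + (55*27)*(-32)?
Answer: 41366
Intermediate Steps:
88886 + (55*27)*(-32) = 88886 + 1485*(-32) = 88886 - 47520 = 41366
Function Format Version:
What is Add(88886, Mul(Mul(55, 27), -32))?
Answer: 41366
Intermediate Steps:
Add(88886, Mul(Mul(55, 27), -32)) = Add(88886, Mul(1485, -32)) = Add(88886, -47520) = 41366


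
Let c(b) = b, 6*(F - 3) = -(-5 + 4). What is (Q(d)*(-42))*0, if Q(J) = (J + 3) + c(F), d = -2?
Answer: 0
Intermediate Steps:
F = 19/6 (F = 3 + (-(-5 + 4))/6 = 3 + (-1*(-1))/6 = 3 + (1/6)*1 = 3 + 1/6 = 19/6 ≈ 3.1667)
Q(J) = 37/6 + J (Q(J) = (J + 3) + 19/6 = (3 + J) + 19/6 = 37/6 + J)
(Q(d)*(-42))*0 = ((37/6 - 2)*(-42))*0 = ((25/6)*(-42))*0 = -175*0 = 0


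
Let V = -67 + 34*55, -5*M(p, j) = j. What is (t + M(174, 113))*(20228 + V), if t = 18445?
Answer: 2029319472/5 ≈ 4.0586e+8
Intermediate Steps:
M(p, j) = -j/5
V = 1803 (V = -67 + 1870 = 1803)
(t + M(174, 113))*(20228 + V) = (18445 - 1/5*113)*(20228 + 1803) = (18445 - 113/5)*22031 = (92112/5)*22031 = 2029319472/5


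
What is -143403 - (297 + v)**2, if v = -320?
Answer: -143932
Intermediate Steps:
-143403 - (297 + v)**2 = -143403 - (297 - 320)**2 = -143403 - 1*(-23)**2 = -143403 - 1*529 = -143403 - 529 = -143932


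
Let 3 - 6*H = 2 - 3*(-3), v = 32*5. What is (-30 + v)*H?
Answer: -520/3 ≈ -173.33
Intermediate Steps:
v = 160
H = -4/3 (H = 1/2 - (2 - 3*(-3))/6 = 1/2 - (2 + 9)/6 = 1/2 - 1/6*11 = 1/2 - 11/6 = -4/3 ≈ -1.3333)
(-30 + v)*H = (-30 + 160)*(-4/3) = 130*(-4/3) = -520/3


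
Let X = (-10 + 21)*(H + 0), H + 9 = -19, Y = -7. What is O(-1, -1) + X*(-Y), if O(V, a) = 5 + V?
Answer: -2152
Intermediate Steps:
H = -28 (H = -9 - 19 = -28)
X = -308 (X = (-10 + 21)*(-28 + 0) = 11*(-28) = -308)
O(-1, -1) + X*(-Y) = (5 - 1) - (-308)*(-7) = 4 - 308*7 = 4 - 2156 = -2152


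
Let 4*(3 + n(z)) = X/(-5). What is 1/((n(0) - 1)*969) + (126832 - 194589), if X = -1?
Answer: -5186866127/76551 ≈ -67757.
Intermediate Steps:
n(z) = -59/20 (n(z) = -3 + (-1/(-5))/4 = -3 + (-1*(-1/5))/4 = -3 + (1/4)*(1/5) = -3 + 1/20 = -59/20)
1/((n(0) - 1)*969) + (126832 - 194589) = 1/((-59/20 - 1)*969) + (126832 - 194589) = 1/(-79/20*969) - 67757 = 1/(-76551/20) - 67757 = -20/76551 - 67757 = -5186866127/76551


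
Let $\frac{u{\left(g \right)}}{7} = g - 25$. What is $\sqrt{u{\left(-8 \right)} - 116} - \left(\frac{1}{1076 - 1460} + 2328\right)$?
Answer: $- \frac{893951}{384} + i \sqrt{347} \approx -2328.0 + 18.628 i$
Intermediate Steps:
$u{\left(g \right)} = -175 + 7 g$ ($u{\left(g \right)} = 7 \left(g - 25\right) = 7 \left(-25 + g\right) = -175 + 7 g$)
$\sqrt{u{\left(-8 \right)} - 116} - \left(\frac{1}{1076 - 1460} + 2328\right) = \sqrt{\left(-175 + 7 \left(-8\right)\right) - 116} - \left(\frac{1}{1076 - 1460} + 2328\right) = \sqrt{\left(-175 - 56\right) - 116} - \left(\frac{1}{-384} + 2328\right) = \sqrt{-231 - 116} - \left(- \frac{1}{384} + 2328\right) = \sqrt{-347} - \frac{893951}{384} = i \sqrt{347} - \frac{893951}{384} = - \frac{893951}{384} + i \sqrt{347}$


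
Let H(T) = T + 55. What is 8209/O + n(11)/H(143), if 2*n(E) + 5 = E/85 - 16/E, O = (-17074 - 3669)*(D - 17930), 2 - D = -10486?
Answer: -113737650343/7144602033195 ≈ -0.015919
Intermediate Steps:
D = 10488 (D = 2 - 1*(-10486) = 2 + 10486 = 10488)
H(T) = 55 + T
O = 154369406 (O = (-17074 - 3669)*(10488 - 17930) = -20743*(-7442) = 154369406)
n(E) = -5/2 - 8/E + E/170 (n(E) = -5/2 + (E/85 - 16/E)/2 = -5/2 + (-16/E + E/85)/2 = -5/2 + (-8/E + E/170) = -5/2 - 8/E + E/170)
8209/O + n(11)/H(143) = 8209/154369406 + ((1/170)*(-1360 + 11*(-425 + 11))/11)/(55 + 143) = 8209*(1/154369406) + ((1/170)*(1/11)*(-1360 + 11*(-414)))/198 = 8209/154369406 + ((1/170)*(1/11)*(-1360 - 4554))*(1/198) = 8209/154369406 + ((1/170)*(1/11)*(-5914))*(1/198) = 8209/154369406 - 2957/935*1/198 = 8209/154369406 - 2957/185130 = -113737650343/7144602033195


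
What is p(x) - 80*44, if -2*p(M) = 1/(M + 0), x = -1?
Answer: -7039/2 ≈ -3519.5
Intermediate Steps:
p(M) = -1/(2*M) (p(M) = -1/(2*(M + 0)) = -1/(2*M))
p(x) - 80*44 = -½/(-1) - 80*44 = -½*(-1) - 3520 = ½ - 3520 = -7039/2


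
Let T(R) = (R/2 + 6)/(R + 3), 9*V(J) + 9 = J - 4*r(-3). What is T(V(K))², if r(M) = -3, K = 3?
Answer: 361/121 ≈ 2.9835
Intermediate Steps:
V(J) = ⅓ + J/9 (V(J) = -1 + (J - 4*(-3))/9 = -1 + (J + 12)/9 = -1 + (12 + J)/9 = -1 + (4/3 + J/9) = ⅓ + J/9)
T(R) = (6 + R/2)/(3 + R) (T(R) = (R*(½) + 6)/(3 + R) = (R/2 + 6)/(3 + R) = (6 + R/2)/(3 + R))
T(V(K))² = ((12 + (⅓ + (⅑)*3))/(2*(3 + (⅓ + (⅑)*3))))² = ((12 + (⅓ + ⅓))/(2*(3 + (⅓ + ⅓))))² = ((12 + ⅔)/(2*(3 + ⅔)))² = ((½)*(38/3)/(11/3))² = ((½)*(3/11)*(38/3))² = (19/11)² = 361/121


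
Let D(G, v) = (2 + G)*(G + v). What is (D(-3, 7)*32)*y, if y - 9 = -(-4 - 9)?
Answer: -2816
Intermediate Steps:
y = 22 (y = 9 - (-4 - 9) = 9 - 1*(-13) = 9 + 13 = 22)
(D(-3, 7)*32)*y = (((-3)**2 + 2*(-3) + 2*7 - 3*7)*32)*22 = ((9 - 6 + 14 - 21)*32)*22 = -4*32*22 = -128*22 = -2816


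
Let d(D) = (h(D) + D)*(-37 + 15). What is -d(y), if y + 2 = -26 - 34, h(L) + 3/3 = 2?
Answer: -1342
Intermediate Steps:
h(L) = 1 (h(L) = -1 + 2 = 1)
y = -62 (y = -2 + (-26 - 34) = -2 - 60 = -62)
d(D) = -22 - 22*D (d(D) = (1 + D)*(-37 + 15) = (1 + D)*(-22) = -22 - 22*D)
-d(y) = -(-22 - 22*(-62)) = -(-22 + 1364) = -1*1342 = -1342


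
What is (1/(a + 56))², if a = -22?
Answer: 1/1156 ≈ 0.00086505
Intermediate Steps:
(1/(a + 56))² = (1/(-22 + 56))² = (1/34)² = 1/1156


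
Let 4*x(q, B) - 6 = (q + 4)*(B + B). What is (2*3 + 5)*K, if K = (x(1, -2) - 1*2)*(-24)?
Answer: 1452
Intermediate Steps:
x(q, B) = 3/2 + B*(4 + q)/2 (x(q, B) = 3/2 + ((q + 4)*(B + B))/4 = 3/2 + ((4 + q)*(2*B))/4 = 3/2 + (2*B*(4 + q))/4 = 3/2 + B*(4 + q)/2)
K = 132 (K = ((3/2 + 2*(-2) + (½)*(-2)*1) - 1*2)*(-24) = ((3/2 - 4 - 1) - 2)*(-24) = (-7/2 - 2)*(-24) = -11/2*(-24) = 132)
(2*3 + 5)*K = (2*3 + 5)*132 = (6 + 5)*132 = 11*132 = 1452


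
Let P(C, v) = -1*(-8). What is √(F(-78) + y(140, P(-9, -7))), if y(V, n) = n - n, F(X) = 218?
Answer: √218 ≈ 14.765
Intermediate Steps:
P(C, v) = 8
y(V, n) = 0
√(F(-78) + y(140, P(-9, -7))) = √(218 + 0) = √218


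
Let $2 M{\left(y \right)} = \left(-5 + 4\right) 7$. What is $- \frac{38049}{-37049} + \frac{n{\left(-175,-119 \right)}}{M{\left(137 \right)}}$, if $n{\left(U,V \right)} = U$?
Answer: $\frac{1890499}{37049} \approx 51.027$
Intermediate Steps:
$M{\left(y \right)} = - \frac{7}{2}$ ($M{\left(y \right)} = \frac{\left(-5 + 4\right) 7}{2} = \frac{\left(-1\right) 7}{2} = \frac{1}{2} \left(-7\right) = - \frac{7}{2}$)
$- \frac{38049}{-37049} + \frac{n{\left(-175,-119 \right)}}{M{\left(137 \right)}} = - \frac{38049}{-37049} - \frac{175}{- \frac{7}{2}} = \left(-38049\right) \left(- \frac{1}{37049}\right) - -50 = \frac{38049}{37049} + 50 = \frac{1890499}{37049}$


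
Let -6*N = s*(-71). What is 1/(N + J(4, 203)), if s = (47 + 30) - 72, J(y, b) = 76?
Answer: 6/811 ≈ 0.0073983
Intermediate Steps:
s = 5 (s = 77 - 72 = 5)
N = 355/6 (N = -5*(-71)/6 = -1/6*(-355) = 355/6 ≈ 59.167)
1/(N + J(4, 203)) = 1/(355/6 + 76) = 1/(811/6) = 6/811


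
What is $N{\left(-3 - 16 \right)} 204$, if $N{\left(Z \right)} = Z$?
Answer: $-3876$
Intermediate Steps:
$N{\left(-3 - 16 \right)} 204 = \left(-3 - 16\right) 204 = \left(-19\right) 204 = -3876$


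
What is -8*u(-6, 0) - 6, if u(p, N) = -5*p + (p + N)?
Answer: -198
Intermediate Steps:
u(p, N) = N - 4*p (u(p, N) = -5*p + (N + p) = N - 4*p)
-8*u(-6, 0) - 6 = -8*(0 - 4*(-6)) - 6 = -8*(0 + 24) - 6 = -8*24 - 6 = -192 - 6 = -198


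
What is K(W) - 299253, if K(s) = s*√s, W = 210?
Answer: -299253 + 210*√210 ≈ -2.9621e+5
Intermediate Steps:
K(s) = s^(3/2)
K(W) - 299253 = 210^(3/2) - 299253 = 210*√210 - 299253 = -299253 + 210*√210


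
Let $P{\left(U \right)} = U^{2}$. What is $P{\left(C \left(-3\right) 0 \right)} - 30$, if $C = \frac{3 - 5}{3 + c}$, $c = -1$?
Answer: $-30$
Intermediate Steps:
$C = -1$ ($C = \frac{3 - 5}{3 - 1} = - \frac{2}{2} = \left(-2\right) \frac{1}{2} = -1$)
$P{\left(C \left(-3\right) 0 \right)} - 30 = \left(\left(-1\right) \left(-3\right) 0\right)^{2} - 30 = \left(3 \cdot 0\right)^{2} - 30 = 0^{2} - 30 = 0 - 30 = -30$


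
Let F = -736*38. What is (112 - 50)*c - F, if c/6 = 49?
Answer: 46196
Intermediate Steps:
c = 294 (c = 6*49 = 294)
F = -27968
(112 - 50)*c - F = (112 - 50)*294 - 1*(-27968) = 62*294 + 27968 = 18228 + 27968 = 46196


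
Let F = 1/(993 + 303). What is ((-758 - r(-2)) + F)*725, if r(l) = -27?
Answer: -686846875/1296 ≈ -5.2997e+5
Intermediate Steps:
F = 1/1296 ≈ 0.00077160
((-758 - r(-2)) + F)*725 = ((-758 - 1*(-27)) + 1/1296)*725 = ((-758 + 27) + 1/1296)*725 = (-731 + 1/1296)*725 = -947375/1296*725 = -686846875/1296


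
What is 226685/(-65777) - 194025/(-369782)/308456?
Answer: -25856013058875095/7502621745791984 ≈ -3.4463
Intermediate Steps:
226685/(-65777) - 194025/(-369782)/308456 = 226685*(-1/65777) - 194025*(-1/369782)*(1/308456) = -226685/65777 + (194025/369782)*(1/308456) = -226685/65777 + 194025/114061476592 = -25856013058875095/7502621745791984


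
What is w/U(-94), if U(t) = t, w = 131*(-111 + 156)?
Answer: -5895/94 ≈ -62.713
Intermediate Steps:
w = 5895 (w = 131*45 = 5895)
w/U(-94) = 5895/(-94) = 5895*(-1/94) = -5895/94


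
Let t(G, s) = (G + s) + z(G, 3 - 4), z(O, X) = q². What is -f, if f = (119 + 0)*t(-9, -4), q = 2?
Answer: 1071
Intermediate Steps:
z(O, X) = 4 (z(O, X) = 2² = 4)
t(G, s) = 4 + G + s (t(G, s) = (G + s) + 4 = 4 + G + s)
f = -1071 (f = (119 + 0)*(4 - 9 - 4) = 119*(-9) = -1071)
-f = -1*(-1071) = 1071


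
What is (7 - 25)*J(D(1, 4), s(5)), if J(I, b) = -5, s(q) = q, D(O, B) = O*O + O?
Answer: 90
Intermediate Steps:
D(O, B) = O + O**2 (D(O, B) = O**2 + O = O + O**2)
(7 - 25)*J(D(1, 4), s(5)) = (7 - 25)*(-5) = -18*(-5) = 90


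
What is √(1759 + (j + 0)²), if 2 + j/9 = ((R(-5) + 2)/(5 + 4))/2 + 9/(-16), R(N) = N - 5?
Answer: √637793/16 ≈ 49.914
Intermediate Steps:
R(N) = -5 + N
j = -433/16 (j = -18 + 9*((((-5 - 5) + 2)/(5 + 4))/2 + 9/(-16)) = -18 + 9*(((-10 + 2)/9)*(½) + 9*(-1/16)) = -18 + 9*(-8*⅑*(½) - 9/16) = -18 + 9*(-8/9*½ - 9/16) = -18 + 9*(-4/9 - 9/16) = -18 + 9*(-145/144) = -18 - 145/16 = -433/16 ≈ -27.063)
√(1759 + (j + 0)²) = √(1759 + (-433/16 + 0)²) = √(1759 + (-433/16)²) = √(1759 + 187489/256) = √(637793/256) = √637793/16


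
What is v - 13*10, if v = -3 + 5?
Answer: -128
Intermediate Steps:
v = 2
v - 13*10 = 2 - 13*10 = 2 - 130 = -128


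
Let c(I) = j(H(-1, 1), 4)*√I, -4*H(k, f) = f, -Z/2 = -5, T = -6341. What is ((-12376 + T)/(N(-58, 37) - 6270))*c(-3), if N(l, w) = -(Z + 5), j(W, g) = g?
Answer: 24956*I*√3/2095 ≈ 20.632*I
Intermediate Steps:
Z = 10 (Z = -2*(-5) = 10)
H(k, f) = -f/4
c(I) = 4*√I
N(l, w) = -15 (N(l, w) = -(10 + 5) = -1*15 = -15)
((-12376 + T)/(N(-58, 37) - 6270))*c(-3) = ((-12376 - 6341)/(-15 - 6270))*(4*√(-3)) = (-18717/(-6285))*(4*(I*√3)) = (-18717*(-1/6285))*(4*I*√3) = 6239*(4*I*√3)/2095 = 24956*I*√3/2095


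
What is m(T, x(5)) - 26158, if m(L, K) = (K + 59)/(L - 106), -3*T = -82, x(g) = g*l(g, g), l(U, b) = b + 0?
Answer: -1543385/59 ≈ -26159.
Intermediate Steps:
l(U, b) = b
x(g) = g² (x(g) = g*g = g²)
T = 82/3 (T = -⅓*(-82) = 82/3 ≈ 27.333)
m(L, K) = (59 + K)/(-106 + L)
m(T, x(5)) - 26158 = (59 + 5²)/(-106 + 82/3) - 26158 = (59 + 25)/(-236/3) - 26158 = -3/236*84 - 26158 = -63/59 - 26158 = -1543385/59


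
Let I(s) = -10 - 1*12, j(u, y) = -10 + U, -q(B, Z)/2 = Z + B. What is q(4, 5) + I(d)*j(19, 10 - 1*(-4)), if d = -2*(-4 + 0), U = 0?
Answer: 202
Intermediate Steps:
q(B, Z) = -2*B - 2*Z (q(B, Z) = -2*(Z + B) = -2*(B + Z) = -2*B - 2*Z)
j(u, y) = -10 (j(u, y) = -10 + 0 = -10)
d = 8 (d = -2*(-4) = 8)
I(s) = -22 (I(s) = -10 - 12 = -22)
q(4, 5) + I(d)*j(19, 10 - 1*(-4)) = (-2*4 - 2*5) - 22*(-10) = (-8 - 10) + 220 = -18 + 220 = 202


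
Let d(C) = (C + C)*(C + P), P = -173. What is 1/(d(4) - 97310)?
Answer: -1/98662 ≈ -1.0136e-5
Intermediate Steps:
d(C) = 2*C*(-173 + C) (d(C) = (C + C)*(C - 173) = (2*C)*(-173 + C) = 2*C*(-173 + C))
1/(d(4) - 97310) = 1/(2*4*(-173 + 4) - 97310) = 1/(2*4*(-169) - 97310) = 1/(-1352 - 97310) = 1/(-98662) = -1/98662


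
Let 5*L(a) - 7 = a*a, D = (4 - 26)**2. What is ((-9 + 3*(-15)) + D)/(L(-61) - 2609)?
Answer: -2150/9317 ≈ -0.23076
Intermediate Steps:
D = 484 (D = (-22)**2 = 484)
L(a) = 7/5 + a**2/5 (L(a) = 7/5 + (a*a)/5 = 7/5 + a**2/5)
((-9 + 3*(-15)) + D)/(L(-61) - 2609) = ((-9 + 3*(-15)) + 484)/((7/5 + (1/5)*(-61)**2) - 2609) = ((-9 - 45) + 484)/((7/5 + (1/5)*3721) - 2609) = (-54 + 484)/((7/5 + 3721/5) - 2609) = 430/(3728/5 - 2609) = 430/(-9317/5) = 430*(-5/9317) = -2150/9317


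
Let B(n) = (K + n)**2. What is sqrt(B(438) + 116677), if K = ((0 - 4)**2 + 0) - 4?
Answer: sqrt(319177) ≈ 564.96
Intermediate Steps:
K = 12 (K = ((-4)**2 + 0) - 4 = (16 + 0) - 4 = 16 - 4 = 12)
B(n) = (12 + n)**2
sqrt(B(438) + 116677) = sqrt((12 + 438)**2 + 116677) = sqrt(450**2 + 116677) = sqrt(202500 + 116677) = sqrt(319177)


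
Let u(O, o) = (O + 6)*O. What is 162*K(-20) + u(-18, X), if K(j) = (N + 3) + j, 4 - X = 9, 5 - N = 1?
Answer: -1890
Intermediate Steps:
N = 4 (N = 5 - 1*1 = 5 - 1 = 4)
X = -5 (X = 4 - 1*9 = 4 - 9 = -5)
K(j) = 7 + j (K(j) = (4 + 3) + j = 7 + j)
u(O, o) = O*(6 + O) (u(O, o) = (6 + O)*O = O*(6 + O))
162*K(-20) + u(-18, X) = 162*(7 - 20) - 18*(6 - 18) = 162*(-13) - 18*(-12) = -2106 + 216 = -1890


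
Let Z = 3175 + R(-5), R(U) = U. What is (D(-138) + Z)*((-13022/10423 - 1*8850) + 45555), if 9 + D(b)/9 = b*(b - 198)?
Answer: 160829948900393/10423 ≈ 1.5430e+10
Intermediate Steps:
D(b) = -81 + 9*b*(-198 + b) (D(b) = -81 + 9*(b*(b - 198)) = -81 + 9*(b*(-198 + b)) = -81 + 9*b*(-198 + b))
Z = 3170 (Z = 3175 - 5 = 3170)
(D(-138) + Z)*((-13022/10423 - 1*8850) + 45555) = ((-81 - 1782*(-138) + 9*(-138)²) + 3170)*((-13022/10423 - 1*8850) + 45555) = ((-81 + 245916 + 9*19044) + 3170)*((-13022*1/10423 - 8850) + 45555) = ((-81 + 245916 + 171396) + 3170)*((-13022/10423 - 8850) + 45555) = (417231 + 3170)*(-92256572/10423 + 45555) = 420401*(382563193/10423) = 160829948900393/10423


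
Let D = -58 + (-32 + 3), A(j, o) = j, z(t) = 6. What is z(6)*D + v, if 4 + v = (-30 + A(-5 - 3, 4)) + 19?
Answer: -545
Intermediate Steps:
v = -23 (v = -4 + ((-30 + (-5 - 3)) + 19) = -4 + ((-30 - 8) + 19) = -4 + (-38 + 19) = -4 - 19 = -23)
D = -87 (D = -58 - 29 = -87)
z(6)*D + v = 6*(-87) - 23 = -522 - 23 = -545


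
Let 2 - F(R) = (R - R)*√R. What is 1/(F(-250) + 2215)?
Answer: 1/2217 ≈ 0.00045106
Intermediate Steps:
F(R) = 2 (F(R) = 2 - (R - R)*√R = 2 - 0*√R = 2 - 1*0 = 2 + 0 = 2)
1/(F(-250) + 2215) = 1/(2 + 2215) = 1/2217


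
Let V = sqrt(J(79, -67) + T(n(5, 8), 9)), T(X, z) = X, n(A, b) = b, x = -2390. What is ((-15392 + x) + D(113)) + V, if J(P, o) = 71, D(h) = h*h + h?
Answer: -4900 + sqrt(79) ≈ -4891.1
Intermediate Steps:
D(h) = h + h**2 (D(h) = h**2 + h = h + h**2)
V = sqrt(79) (V = sqrt(71 + 8) = sqrt(79) ≈ 8.8882)
((-15392 + x) + D(113)) + V = ((-15392 - 2390) + 113*(1 + 113)) + sqrt(79) = (-17782 + 113*114) + sqrt(79) = (-17782 + 12882) + sqrt(79) = -4900 + sqrt(79)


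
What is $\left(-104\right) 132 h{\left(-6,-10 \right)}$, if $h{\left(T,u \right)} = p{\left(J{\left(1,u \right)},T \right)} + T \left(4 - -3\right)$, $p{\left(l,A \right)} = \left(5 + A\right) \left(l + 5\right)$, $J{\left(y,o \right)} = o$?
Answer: $507936$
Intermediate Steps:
$p{\left(l,A \right)} = \left(5 + A\right) \left(5 + l\right)$
$h{\left(T,u \right)} = 25 + 5 u + 12 T + T u$ ($h{\left(T,u \right)} = \left(25 + 5 T + 5 u + T u\right) + T \left(4 - -3\right) = \left(25 + 5 T + 5 u + T u\right) + T \left(4 + 3\right) = \left(25 + 5 T + 5 u + T u\right) + T 7 = \left(25 + 5 T + 5 u + T u\right) + 7 T = 25 + 5 u + 12 T + T u$)
$\left(-104\right) 132 h{\left(-6,-10 \right)} = \left(-104\right) 132 \left(25 + 5 \left(-10\right) + 12 \left(-6\right) - -60\right) = - 13728 \left(25 - 50 - 72 + 60\right) = \left(-13728\right) \left(-37\right) = 507936$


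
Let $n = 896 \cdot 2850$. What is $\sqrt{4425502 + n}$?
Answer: $\sqrt{6979102} \approx 2641.8$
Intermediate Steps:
$n = 2553600$
$\sqrt{4425502 + n} = \sqrt{4425502 + 2553600} = \sqrt{6979102}$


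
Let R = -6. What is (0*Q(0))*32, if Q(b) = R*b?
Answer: 0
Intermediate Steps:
Q(b) = -6*b
(0*Q(0))*32 = (0*(-6*0))*32 = (0*0)*32 = 0*32 = 0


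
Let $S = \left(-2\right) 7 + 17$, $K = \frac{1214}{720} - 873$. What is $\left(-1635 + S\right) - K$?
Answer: $- \frac{273847}{360} \approx -760.69$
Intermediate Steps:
$K = - \frac{313673}{360}$ ($K = 1214 \cdot \frac{1}{720} - 873 = \frac{607}{360} - 873 = - \frac{313673}{360} \approx -871.31$)
$S = 3$ ($S = -14 + 17 = 3$)
$\left(-1635 + S\right) - K = \left(-1635 + 3\right) - - \frac{313673}{360} = -1632 + \frac{313673}{360} = - \frac{273847}{360}$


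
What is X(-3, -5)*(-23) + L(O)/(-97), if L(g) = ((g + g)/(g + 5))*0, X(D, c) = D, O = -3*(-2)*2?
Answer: 69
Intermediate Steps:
O = 12 (O = 6*2 = 12)
L(g) = 0 (L(g) = ((2*g)/(5 + g))*0 = (2*g/(5 + g))*0 = 0)
X(-3, -5)*(-23) + L(O)/(-97) = -3*(-23) + 0/(-97) = 69 + 0*(-1/97) = 69 + 0 = 69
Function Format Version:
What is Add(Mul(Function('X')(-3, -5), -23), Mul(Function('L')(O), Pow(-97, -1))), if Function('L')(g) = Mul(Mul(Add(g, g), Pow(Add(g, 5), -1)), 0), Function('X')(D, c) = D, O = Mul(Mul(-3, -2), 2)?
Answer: 69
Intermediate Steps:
O = 12 (O = Mul(6, 2) = 12)
Function('L')(g) = 0 (Function('L')(g) = Mul(Mul(Mul(2, g), Pow(Add(5, g), -1)), 0) = Mul(Mul(2, g, Pow(Add(5, g), -1)), 0) = 0)
Add(Mul(Function('X')(-3, -5), -23), Mul(Function('L')(O), Pow(-97, -1))) = Add(Mul(-3, -23), Mul(0, Pow(-97, -1))) = Add(69, Mul(0, Rational(-1, 97))) = Add(69, 0) = 69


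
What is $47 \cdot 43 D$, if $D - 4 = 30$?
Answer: $68714$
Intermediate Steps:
$D = 34$ ($D = 4 + 30 = 34$)
$47 \cdot 43 D = 47 \cdot 43 \cdot 34 = 2021 \cdot 34 = 68714$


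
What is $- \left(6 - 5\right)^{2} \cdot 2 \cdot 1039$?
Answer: $-2078$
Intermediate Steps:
$- \left(6 - 5\right)^{2} \cdot 2 \cdot 1039 = - 1^{2} \cdot 2 \cdot 1039 = \left(-1\right) 1 \cdot 2 \cdot 1039 = \left(-1\right) 2 \cdot 1039 = \left(-2\right) 1039 = -2078$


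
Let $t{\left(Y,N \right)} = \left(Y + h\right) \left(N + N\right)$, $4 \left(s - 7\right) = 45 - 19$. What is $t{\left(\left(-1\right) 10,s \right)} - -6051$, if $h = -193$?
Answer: $570$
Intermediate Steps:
$s = \frac{27}{2}$ ($s = 7 + \frac{45 - 19}{4} = 7 + \frac{1}{4} \cdot 26 = 7 + \frac{13}{2} = \frac{27}{2} \approx 13.5$)
$t{\left(Y,N \right)} = 2 N \left(-193 + Y\right)$ ($t{\left(Y,N \right)} = \left(Y - 193\right) \left(N + N\right) = \left(-193 + Y\right) 2 N = 2 N \left(-193 + Y\right)$)
$t{\left(\left(-1\right) 10,s \right)} - -6051 = 2 \cdot \frac{27}{2} \left(-193 - 10\right) - -6051 = 2 \cdot \frac{27}{2} \left(-193 - 10\right) + 6051 = 2 \cdot \frac{27}{2} \left(-203\right) + 6051 = -5481 + 6051 = 570$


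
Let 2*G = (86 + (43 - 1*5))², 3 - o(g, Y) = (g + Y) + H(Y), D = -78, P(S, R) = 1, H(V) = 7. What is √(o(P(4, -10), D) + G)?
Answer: √7761 ≈ 88.097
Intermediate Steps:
o(g, Y) = -4 - Y - g (o(g, Y) = 3 - ((g + Y) + 7) = 3 - ((Y + g) + 7) = 3 - (7 + Y + g) = 3 + (-7 - Y - g) = -4 - Y - g)
G = 7688 (G = (86 + (43 - 1*5))²/2 = (86 + (43 - 5))²/2 = (86 + 38)²/2 = (½)*124² = (½)*15376 = 7688)
√(o(P(4, -10), D) + G) = √((-4 - 1*(-78) - 1*1) + 7688) = √((-4 + 78 - 1) + 7688) = √(73 + 7688) = √7761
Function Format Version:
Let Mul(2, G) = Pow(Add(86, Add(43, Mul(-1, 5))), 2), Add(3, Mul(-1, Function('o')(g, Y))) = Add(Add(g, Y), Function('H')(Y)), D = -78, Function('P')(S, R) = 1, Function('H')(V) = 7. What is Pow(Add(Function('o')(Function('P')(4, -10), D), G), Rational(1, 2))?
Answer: Pow(7761, Rational(1, 2)) ≈ 88.097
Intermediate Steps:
Function('o')(g, Y) = Add(-4, Mul(-1, Y), Mul(-1, g)) (Function('o')(g, Y) = Add(3, Mul(-1, Add(Add(g, Y), 7))) = Add(3, Mul(-1, Add(Add(Y, g), 7))) = Add(3, Mul(-1, Add(7, Y, g))) = Add(3, Add(-7, Mul(-1, Y), Mul(-1, g))) = Add(-4, Mul(-1, Y), Mul(-1, g)))
G = 7688 (G = Mul(Rational(1, 2), Pow(Add(86, Add(43, Mul(-1, 5))), 2)) = Mul(Rational(1, 2), Pow(Add(86, Add(43, -5)), 2)) = Mul(Rational(1, 2), Pow(Add(86, 38), 2)) = Mul(Rational(1, 2), Pow(124, 2)) = Mul(Rational(1, 2), 15376) = 7688)
Pow(Add(Function('o')(Function('P')(4, -10), D), G), Rational(1, 2)) = Pow(Add(Add(-4, Mul(-1, -78), Mul(-1, 1)), 7688), Rational(1, 2)) = Pow(Add(Add(-4, 78, -1), 7688), Rational(1, 2)) = Pow(Add(73, 7688), Rational(1, 2)) = Pow(7761, Rational(1, 2))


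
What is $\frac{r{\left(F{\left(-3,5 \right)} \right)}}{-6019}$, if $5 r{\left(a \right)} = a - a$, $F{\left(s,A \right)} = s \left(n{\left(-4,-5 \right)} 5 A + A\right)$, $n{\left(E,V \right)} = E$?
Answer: $0$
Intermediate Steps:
$F{\left(s,A \right)} = - 19 A s$ ($F{\left(s,A \right)} = s \left(\left(-4\right) 5 A + A\right) = s \left(- 20 A + A\right) = s \left(- 19 A\right) = - 19 A s$)
$r{\left(a \right)} = 0$ ($r{\left(a \right)} = \frac{a - a}{5} = \frac{1}{5} \cdot 0 = 0$)
$\frac{r{\left(F{\left(-3,5 \right)} \right)}}{-6019} = \frac{0}{-6019} = 0 \left(- \frac{1}{6019}\right) = 0$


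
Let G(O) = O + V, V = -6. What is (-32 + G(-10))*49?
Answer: -2352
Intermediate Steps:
G(O) = -6 + O (G(O) = O - 6 = -6 + O)
(-32 + G(-10))*49 = (-32 + (-6 - 10))*49 = (-32 - 16)*49 = -48*49 = -2352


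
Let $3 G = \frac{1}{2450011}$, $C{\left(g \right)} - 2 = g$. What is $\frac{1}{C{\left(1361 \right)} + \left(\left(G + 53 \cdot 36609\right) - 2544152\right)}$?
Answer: $- \frac{7350033}{4428483082895} \approx -1.6597 \cdot 10^{-6}$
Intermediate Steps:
$C{\left(g \right)} = 2 + g$
$G = \frac{1}{7350033}$ ($G = \frac{1}{3 \cdot 2450011} = \frac{1}{3} \cdot \frac{1}{2450011} = \frac{1}{7350033} \approx 1.3605 \cdot 10^{-7}$)
$\frac{1}{C{\left(1361 \right)} + \left(\left(G + 53 \cdot 36609\right) - 2544152\right)} = \frac{1}{\left(2 + 1361\right) + \left(\left(\frac{1}{7350033} + 53 \cdot 36609\right) - 2544152\right)} = \frac{1}{1363 + \left(\left(\frac{1}{7350033} + 1940277\right) - 2544152\right)} = \frac{1}{1363 + \left(\frac{14261099979142}{7350033} - 2544152\right)} = \frac{1}{1363 - \frac{4438501177874}{7350033}} = \frac{1}{- \frac{4428483082895}{7350033}} = - \frac{7350033}{4428483082895}$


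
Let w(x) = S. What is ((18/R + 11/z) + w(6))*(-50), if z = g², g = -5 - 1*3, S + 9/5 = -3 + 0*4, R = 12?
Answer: 5005/32 ≈ 156.41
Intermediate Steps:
S = -24/5 (S = -9/5 + (-3 + 0*4) = -9/5 + (-3 + 0) = -9/5 - 3 = -24/5 ≈ -4.8000)
w(x) = -24/5
g = -8 (g = -5 - 3 = -8)
z = 64 (z = (-8)² = 64)
((18/R + 11/z) + w(6))*(-50) = ((18/12 + 11/64) - 24/5)*(-50) = ((18*(1/12) + 11*(1/64)) - 24/5)*(-50) = ((3/2 + 11/64) - 24/5)*(-50) = (107/64 - 24/5)*(-50) = -1001/320*(-50) = 5005/32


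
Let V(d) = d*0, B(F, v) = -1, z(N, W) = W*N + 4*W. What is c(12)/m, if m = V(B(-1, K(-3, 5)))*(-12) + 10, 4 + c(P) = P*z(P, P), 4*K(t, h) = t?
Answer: 230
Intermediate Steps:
z(N, W) = 4*W + N*W (z(N, W) = N*W + 4*W = 4*W + N*W)
K(t, h) = t/4
c(P) = -4 + P²*(4 + P) (c(P) = -4 + P*(P*(4 + P)) = -4 + P²*(4 + P))
V(d) = 0
m = 10 (m = 0*(-12) + 10 = 0 + 10 = 10)
c(12)/m = (-4 + 12²*(4 + 12))/10 = (-4 + 144*16)*(⅒) = (-4 + 2304)*(⅒) = 2300*(⅒) = 230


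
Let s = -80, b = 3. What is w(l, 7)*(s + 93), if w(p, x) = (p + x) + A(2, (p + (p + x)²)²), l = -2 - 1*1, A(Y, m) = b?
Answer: 91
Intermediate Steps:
A(Y, m) = 3
l = -3 (l = -2 - 1 = -3)
w(p, x) = 3 + p + x (w(p, x) = (p + x) + 3 = 3 + p + x)
w(l, 7)*(s + 93) = (3 - 3 + 7)*(-80 + 93) = 7*13 = 91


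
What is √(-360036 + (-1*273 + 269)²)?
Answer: 2*I*√90005 ≈ 600.02*I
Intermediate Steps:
√(-360036 + (-1*273 + 269)²) = √(-360036 + (-273 + 269)²) = √(-360036 + (-4)²) = √(-360036 + 16) = √(-360020) = 2*I*√90005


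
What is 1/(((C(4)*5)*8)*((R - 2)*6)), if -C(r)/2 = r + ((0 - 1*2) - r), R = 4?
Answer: 1/1920 ≈ 0.00052083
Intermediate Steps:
C(r) = 4 (C(r) = -2*(r + ((0 - 1*2) - r)) = -2*(r + ((0 - 2) - r)) = -2*(r + (-2 - r)) = -2*(-2) = 4)
1/(((C(4)*5)*8)*((R - 2)*6)) = 1/(((4*5)*8)*((4 - 2)*6)) = 1/((20*8)*(2*6)) = 1/(160*12) = 1/1920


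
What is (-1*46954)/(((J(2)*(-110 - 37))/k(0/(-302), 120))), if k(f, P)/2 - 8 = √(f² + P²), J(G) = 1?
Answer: 12020224/147 ≈ 81770.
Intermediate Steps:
k(f, P) = 16 + 2*√(P² + f²) (k(f, P) = 16 + 2*√(f² + P²) = 16 + 2*√(P² + f²))
(-1*46954)/(((J(2)*(-110 - 37))/k(0/(-302), 120))) = (-1*46954)/(((1*(-110 - 37))/(16 + 2*√(120² + (0/(-302))²)))) = -(-751264/147 - 93908*√(14400 + (0*(-1/302))²)/147) = -(-751264/147 - 93908*√(14400 + 0²)/147) = -(-751264/147 - 93908*√(14400 + 0)/147) = -46954/((-147/(16 + 2*√14400))) = -46954/((-147/(16 + 2*120))) = -46954/((-147/(16 + 240))) = -46954/((-147/256)) = -46954/((-147*1/256)) = -46954/(-147/256) = -46954*(-256/147) = 12020224/147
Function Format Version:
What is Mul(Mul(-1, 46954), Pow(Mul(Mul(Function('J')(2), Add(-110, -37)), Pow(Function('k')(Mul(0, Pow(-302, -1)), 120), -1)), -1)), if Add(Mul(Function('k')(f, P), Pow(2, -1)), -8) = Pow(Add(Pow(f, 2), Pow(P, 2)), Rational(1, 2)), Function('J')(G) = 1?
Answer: Rational(12020224, 147) ≈ 81770.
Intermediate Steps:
Function('k')(f, P) = Add(16, Mul(2, Pow(Add(Pow(P, 2), Pow(f, 2)), Rational(1, 2)))) (Function('k')(f, P) = Add(16, Mul(2, Pow(Add(Pow(f, 2), Pow(P, 2)), Rational(1, 2)))) = Add(16, Mul(2, Pow(Add(Pow(P, 2), Pow(f, 2)), Rational(1, 2)))))
Mul(Mul(-1, 46954), Pow(Mul(Mul(Function('J')(2), Add(-110, -37)), Pow(Function('k')(Mul(0, Pow(-302, -1)), 120), -1)), -1)) = Mul(Mul(-1, 46954), Pow(Mul(Mul(1, Add(-110, -37)), Pow(Add(16, Mul(2, Pow(Add(Pow(120, 2), Pow(Mul(0, Pow(-302, -1)), 2)), Rational(1, 2)))), -1)), -1)) = Mul(-46954, Pow(Mul(Mul(1, -147), Pow(Add(16, Mul(2, Pow(Add(14400, Pow(Mul(0, Rational(-1, 302)), 2)), Rational(1, 2)))), -1)), -1)) = Mul(-46954, Pow(Mul(-147, Pow(Add(16, Mul(2, Pow(Add(14400, Pow(0, 2)), Rational(1, 2)))), -1)), -1)) = Mul(-46954, Pow(Mul(-147, Pow(Add(16, Mul(2, Pow(Add(14400, 0), Rational(1, 2)))), -1)), -1)) = Mul(-46954, Pow(Mul(-147, Pow(Add(16, Mul(2, Pow(14400, Rational(1, 2)))), -1)), -1)) = Mul(-46954, Pow(Mul(-147, Pow(Add(16, Mul(2, 120)), -1)), -1)) = Mul(-46954, Pow(Mul(-147, Pow(Add(16, 240), -1)), -1)) = Mul(-46954, Pow(Mul(-147, Pow(256, -1)), -1)) = Mul(-46954, Pow(Mul(-147, Rational(1, 256)), -1)) = Mul(-46954, Pow(Rational(-147, 256), -1)) = Mul(-46954, Rational(-256, 147)) = Rational(12020224, 147)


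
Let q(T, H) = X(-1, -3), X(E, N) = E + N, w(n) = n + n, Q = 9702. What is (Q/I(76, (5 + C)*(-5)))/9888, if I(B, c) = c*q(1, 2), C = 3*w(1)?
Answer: 147/32960 ≈ 0.0044599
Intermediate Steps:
w(n) = 2*n
q(T, H) = -4 (q(T, H) = -1 - 3 = -4)
C = 6 (C = 3*(2*1) = 3*2 = 6)
I(B, c) = -4*c (I(B, c) = c*(-4) = -4*c)
(Q/I(76, (5 + C)*(-5)))/9888 = (9702/((-4*(5 + 6)*(-5))))/9888 = (9702/((-44*(-5))))*(1/9888) = (9702/((-4*(-55))))*(1/9888) = (9702/220)*(1/9888) = (9702*(1/220))*(1/9888) = (441/10)*(1/9888) = 147/32960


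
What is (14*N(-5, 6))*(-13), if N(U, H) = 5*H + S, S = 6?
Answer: -6552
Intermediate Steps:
N(U, H) = 6 + 5*H (N(U, H) = 5*H + 6 = 6 + 5*H)
(14*N(-5, 6))*(-13) = (14*(6 + 5*6))*(-13) = (14*(6 + 30))*(-13) = (14*36)*(-13) = 504*(-13) = -6552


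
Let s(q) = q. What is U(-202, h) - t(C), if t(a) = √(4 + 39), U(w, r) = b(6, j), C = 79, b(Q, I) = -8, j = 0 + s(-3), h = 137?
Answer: -8 - √43 ≈ -14.557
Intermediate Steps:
j = -3 (j = 0 - 3 = -3)
U(w, r) = -8
t(a) = √43
U(-202, h) - t(C) = -8 - √43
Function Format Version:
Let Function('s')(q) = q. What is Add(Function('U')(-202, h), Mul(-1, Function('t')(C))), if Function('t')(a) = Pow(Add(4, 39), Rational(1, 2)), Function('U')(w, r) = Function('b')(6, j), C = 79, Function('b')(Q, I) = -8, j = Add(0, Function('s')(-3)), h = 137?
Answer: Add(-8, Mul(-1, Pow(43, Rational(1, 2)))) ≈ -14.557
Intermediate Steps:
j = -3 (j = Add(0, -3) = -3)
Function('U')(w, r) = -8
Function('t')(a) = Pow(43, Rational(1, 2))
Add(Function('U')(-202, h), Mul(-1, Function('t')(C))) = Add(-8, Mul(-1, Pow(43, Rational(1, 2))))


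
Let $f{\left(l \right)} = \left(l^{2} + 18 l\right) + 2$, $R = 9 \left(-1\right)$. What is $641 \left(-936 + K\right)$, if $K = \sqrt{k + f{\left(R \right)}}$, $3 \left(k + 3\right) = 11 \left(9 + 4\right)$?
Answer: $-599976 + \frac{641 i \sqrt{309}}{3} \approx -5.9998 \cdot 10^{5} + 3755.9 i$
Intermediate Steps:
$R = -9$
$f{\left(l \right)} = 2 + l^{2} + 18 l$
$k = \frac{134}{3}$ ($k = -3 + \frac{11 \left(9 + 4\right)}{3} = -3 + \frac{11 \cdot 13}{3} = -3 + \frac{1}{3} \cdot 143 = -3 + \frac{143}{3} = \frac{134}{3} \approx 44.667$)
$K = \frac{i \sqrt{309}}{3}$ ($K = \sqrt{\frac{134}{3} + \left(2 + \left(-9\right)^{2} + 18 \left(-9\right)\right)} = \sqrt{\frac{134}{3} + \left(2 + 81 - 162\right)} = \sqrt{\frac{134}{3} - 79} = \sqrt{- \frac{103}{3}} = \frac{i \sqrt{309}}{3} \approx 5.8595 i$)
$641 \left(-936 + K\right) = 641 \left(-936 + \frac{i \sqrt{309}}{3}\right) = -599976 + \frac{641 i \sqrt{309}}{3}$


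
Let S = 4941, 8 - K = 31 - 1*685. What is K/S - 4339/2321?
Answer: -19902497/11468061 ≈ -1.7355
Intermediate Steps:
K = 662 (K = 8 - (31 - 1*685) = 8 - (31 - 685) = 8 - 1*(-654) = 8 + 654 = 662)
K/S - 4339/2321 = 662/4941 - 4339/2321 = -19902497/11468061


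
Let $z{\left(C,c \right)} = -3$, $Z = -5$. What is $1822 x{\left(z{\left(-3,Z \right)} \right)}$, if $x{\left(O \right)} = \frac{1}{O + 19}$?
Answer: $\frac{911}{8} \approx 113.88$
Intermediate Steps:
$x{\left(O \right)} = \frac{1}{19 + O}$
$1822 x{\left(z{\left(-3,Z \right)} \right)} = \frac{1822}{19 - 3} = \frac{1822}{16} = 1822 \cdot \frac{1}{16} = \frac{911}{8}$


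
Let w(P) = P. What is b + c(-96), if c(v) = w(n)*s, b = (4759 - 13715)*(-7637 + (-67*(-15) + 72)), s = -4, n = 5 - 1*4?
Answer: 58751356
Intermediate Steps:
n = 1 (n = 5 - 4 = 1)
b = 58751360 (b = -8956*(-7637 + (1005 + 72)) = -8956*(-7637 + 1077) = -8956*(-6560) = 58751360)
c(v) = -4 (c(v) = 1*(-4) = -4)
b + c(-96) = 58751360 - 4 = 58751356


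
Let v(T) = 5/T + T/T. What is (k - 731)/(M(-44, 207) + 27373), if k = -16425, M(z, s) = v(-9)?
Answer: -154404/246361 ≈ -0.62674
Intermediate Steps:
v(T) = 1 + 5/T (v(T) = 5/T + 1 = 1 + 5/T)
M(z, s) = 4/9 (M(z, s) = (5 - 9)/(-9) = -⅑*(-4) = 4/9)
(k - 731)/(M(-44, 207) + 27373) = (-16425 - 731)/(4/9 + 27373) = -17156/246361/9 = -17156*9/246361 = -154404/246361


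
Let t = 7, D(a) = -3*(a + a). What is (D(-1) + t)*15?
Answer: 195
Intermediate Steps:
D(a) = -6*a
(D(-1) + t)*15 = (-6*(-1) + 7)*15 = (6 + 7)*15 = 13*15 = 195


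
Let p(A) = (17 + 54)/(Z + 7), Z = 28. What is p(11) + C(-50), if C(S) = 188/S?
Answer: -303/175 ≈ -1.7314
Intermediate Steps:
p(A) = 71/35 (p(A) = (17 + 54)/(28 + 7) = 71/35)
p(11) + C(-50) = 71/35 + 188/(-50) = 71/35 + 188*(-1/50) = 71/35 - 94/25 = -303/175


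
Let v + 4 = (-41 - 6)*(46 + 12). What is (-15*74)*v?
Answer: 3030300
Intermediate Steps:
v = -2730 (v = -4 + (-41 - 6)*(46 + 12) = -4 - 47*58 = -4 - 2726 = -2730)
(-15*74)*v = -15*74*(-2730) = -1110*(-2730) = 3030300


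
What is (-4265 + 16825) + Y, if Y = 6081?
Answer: 18641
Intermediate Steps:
(-4265 + 16825) + Y = (-4265 + 16825) + 6081 = 12560 + 6081 = 18641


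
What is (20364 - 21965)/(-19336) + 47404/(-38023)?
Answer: -855728921/735212728 ≈ -1.1639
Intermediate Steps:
(20364 - 21965)/(-19336) + 47404/(-38023) = -1601*(-1/19336) + 47404*(-1/38023) = 1601/19336 - 47404/38023 = -855728921/735212728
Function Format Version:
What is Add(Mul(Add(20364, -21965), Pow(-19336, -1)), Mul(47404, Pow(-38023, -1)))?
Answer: Rational(-855728921, 735212728) ≈ -1.1639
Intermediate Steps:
Add(Mul(Add(20364, -21965), Pow(-19336, -1)), Mul(47404, Pow(-38023, -1))) = Add(Mul(-1601, Rational(-1, 19336)), Mul(47404, Rational(-1, 38023))) = Add(Rational(1601, 19336), Rational(-47404, 38023)) = Rational(-855728921, 735212728)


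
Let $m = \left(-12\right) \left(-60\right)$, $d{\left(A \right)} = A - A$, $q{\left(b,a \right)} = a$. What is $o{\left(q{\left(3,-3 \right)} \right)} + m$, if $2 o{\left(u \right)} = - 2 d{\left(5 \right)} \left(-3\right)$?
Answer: $720$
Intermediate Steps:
$d{\left(A \right)} = 0$
$m = 720$
$o{\left(u \right)} = 0$ ($o{\left(u \right)} = \frac{\left(-2\right) 0 \left(-3\right)}{2} = \frac{0 \left(-3\right)}{2} = \frac{1}{2} \cdot 0 = 0$)
$o{\left(q{\left(3,-3 \right)} \right)} + m = 0 + 720 = 720$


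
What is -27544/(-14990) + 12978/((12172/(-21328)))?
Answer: -518602318324/22807285 ≈ -22738.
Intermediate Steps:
-27544/(-14990) + 12978/((12172/(-21328))) = -27544*(-1/14990) + 12978/((12172*(-1/21328))) = 13772/7495 + 12978/(-3043/5332) = 13772/7495 + 12978*(-5332/3043) = 13772/7495 - 69198696/3043 = -518602318324/22807285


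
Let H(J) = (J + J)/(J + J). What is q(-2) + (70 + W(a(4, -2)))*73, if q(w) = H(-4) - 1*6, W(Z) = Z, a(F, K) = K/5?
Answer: 25379/5 ≈ 5075.8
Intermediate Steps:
a(F, K) = K/5 (a(F, K) = K*(⅕) = K/5)
H(J) = 1 (H(J) = (2*J)/((2*J)) = (2*J)*(1/(2*J)) = 1)
q(w) = -5 (q(w) = 1 - 1*6 = 1 - 6 = -5)
q(-2) + (70 + W(a(4, -2)))*73 = -5 + (70 + (⅕)*(-2))*73 = -5 + (70 - ⅖)*73 = -5 + (348/5)*73 = -5 + 25404/5 = 25379/5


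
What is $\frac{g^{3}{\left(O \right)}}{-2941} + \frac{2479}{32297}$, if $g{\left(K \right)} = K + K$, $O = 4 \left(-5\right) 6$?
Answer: $\frac{446481018739}{94985477} \approx 4700.5$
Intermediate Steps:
$O = -120$ ($O = \left(-20\right) 6 = -120$)
$g{\left(K \right)} = 2 K$
$\frac{g^{3}{\left(O \right)}}{-2941} + \frac{2479}{32297} = \frac{\left(2 \left(-120\right)\right)^{3}}{-2941} + \frac{2479}{32297} = \left(-240\right)^{3} \left(- \frac{1}{2941}\right) + 2479 \cdot \frac{1}{32297} = \left(-13824000\right) \left(- \frac{1}{2941}\right) + \frac{2479}{32297} = \frac{13824000}{2941} + \frac{2479}{32297} = \frac{446481018739}{94985477}$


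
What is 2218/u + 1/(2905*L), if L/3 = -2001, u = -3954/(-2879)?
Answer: 18559507025296/11492113185 ≈ 1615.0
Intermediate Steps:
u = 3954/2879 (u = -3954*(-1/2879) = 3954/2879 ≈ 1.3734)
L = -6003 (L = 3*(-2001) = -6003)
2218/u + 1/(2905*L) = 2218/(3954/2879) + 1/(2905*(-6003)) = 2218*(2879/3954) + (1/2905)*(-1/6003) = 3192811/1977 - 1/17438715 = 18559507025296/11492113185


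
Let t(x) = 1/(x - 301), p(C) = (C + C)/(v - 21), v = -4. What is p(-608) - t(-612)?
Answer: 1110233/22825 ≈ 48.641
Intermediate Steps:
p(C) = -2*C/25 (p(C) = (C + C)/(-4 - 21) = (2*C)/(-25) = (2*C)*(-1/25) = -2*C/25)
t(x) = 1/(-301 + x)
p(-608) - t(-612) = -2/25*(-608) - 1/(-301 - 612) = 1216/25 - 1/(-913) = 1216/25 - 1*(-1/913) = 1216/25 + 1/913 = 1110233/22825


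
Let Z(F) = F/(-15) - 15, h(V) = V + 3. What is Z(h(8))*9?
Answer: -708/5 ≈ -141.60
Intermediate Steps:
h(V) = 3 + V
Z(F) = -15 - F/15 (Z(F) = F*(-1/15) - 15 = -F/15 - 15 = -15 - F/15)
Z(h(8))*9 = (-15 - (3 + 8)/15)*9 = (-15 - 1/15*11)*9 = (-15 - 11/15)*9 = -236/15*9 = -708/5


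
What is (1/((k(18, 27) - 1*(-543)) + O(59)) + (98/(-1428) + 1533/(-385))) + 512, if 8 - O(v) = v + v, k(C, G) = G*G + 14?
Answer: 558521947/1099560 ≈ 507.95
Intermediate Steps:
k(C, G) = 14 + G² (k(C, G) = G² + 14 = 14 + G²)
O(v) = 8 - 2*v (O(v) = 8 - (v + v) = 8 - 2*v)
(1/((k(18, 27) - 1*(-543)) + O(59)) + (98/(-1428) + 1533/(-385))) + 512 = (1/(((14 + 27²) - 1*(-543)) + (8 - 2*59)) + (98/(-1428) + 1533/(-385))) + 512 = (1/(((14 + 729) + 543) + (8 - 118)) + (98*(-1/1428) + 1533*(-1/385))) + 512 = (1/((743 + 543) - 110) + (-7/102 - 219/55)) + 512 = (1/(1286 - 110) - 22723/5610) + 512 = (1/1176 - 22723/5610) + 512 = -4452773/1099560 + 512 = 558521947/1099560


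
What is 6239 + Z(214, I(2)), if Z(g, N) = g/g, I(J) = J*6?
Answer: 6240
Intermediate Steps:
I(J) = 6*J
Z(g, N) = 1
6239 + Z(214, I(2)) = 6239 + 1 = 6240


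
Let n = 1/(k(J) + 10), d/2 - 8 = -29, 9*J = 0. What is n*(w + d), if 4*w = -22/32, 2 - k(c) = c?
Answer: -2699/768 ≈ -3.5143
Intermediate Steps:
J = 0 (J = (⅑)*0 = 0)
d = -42 (d = 16 + 2*(-29) = 16 - 58 = -42)
k(c) = 2 - c
n = 1/12 (n = 1/((2 - 1*0) + 10) = 1/((2 + 0) + 10) = 1/(2 + 10) = 1/12 ≈ 0.083333)
w = -11/64 (w = (-22/32)/4 = (-22*1/32)/4 = (¼)*(-11/16) = -11/64 ≈ -0.17188)
n*(w + d) = (-11/64 - 42)/12 = (1/12)*(-2699/64) = -2699/768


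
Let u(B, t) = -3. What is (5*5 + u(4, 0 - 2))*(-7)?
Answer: -154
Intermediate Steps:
(5*5 + u(4, 0 - 2))*(-7) = (5*5 - 3)*(-7) = (25 - 3)*(-7) = 22*(-7) = -154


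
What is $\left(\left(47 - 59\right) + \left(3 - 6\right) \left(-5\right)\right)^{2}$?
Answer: $9$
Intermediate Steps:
$\left(\left(47 - 59\right) + \left(3 - 6\right) \left(-5\right)\right)^{2} = \left(\left(47 - 59\right) - -15\right)^{2} = \left(-12 + 15\right)^{2} = 3^{2} = 9$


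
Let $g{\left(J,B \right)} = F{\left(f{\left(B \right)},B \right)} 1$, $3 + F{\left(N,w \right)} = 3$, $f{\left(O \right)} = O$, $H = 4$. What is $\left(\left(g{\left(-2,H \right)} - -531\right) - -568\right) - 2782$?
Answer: $-1683$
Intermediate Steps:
$F{\left(N,w \right)} = 0$ ($F{\left(N,w \right)} = -3 + 3 = 0$)
$g{\left(J,B \right)} = 0$ ($g{\left(J,B \right)} = 0 \cdot 1 = 0$)
$\left(\left(g{\left(-2,H \right)} - -531\right) - -568\right) - 2782 = \left(\left(0 - -531\right) - -568\right) - 2782 = \left(\left(0 + 531\right) + \left(-446 + 1014\right)\right) - 2782 = \left(531 + 568\right) - 2782 = 1099 - 2782 = -1683$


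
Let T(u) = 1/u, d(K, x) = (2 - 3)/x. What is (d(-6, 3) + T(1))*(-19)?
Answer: -38/3 ≈ -12.667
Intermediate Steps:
d(K, x) = -1/x
(d(-6, 3) + T(1))*(-19) = (-1/3 + 1/1)*(-19) = (-1*⅓ + 1)*(-19) = (-⅓ + 1)*(-19) = (⅔)*(-19) = -38/3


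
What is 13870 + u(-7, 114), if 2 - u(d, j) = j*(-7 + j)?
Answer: 1674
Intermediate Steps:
u(d, j) = 2 - j*(-7 + j)
13870 + u(-7, 114) = 13870 + (2 - 1*114**2 + 7*114) = 13870 + (2 - 1*12996 + 798) = 13870 + (2 - 12996 + 798) = 13870 - 12196 = 1674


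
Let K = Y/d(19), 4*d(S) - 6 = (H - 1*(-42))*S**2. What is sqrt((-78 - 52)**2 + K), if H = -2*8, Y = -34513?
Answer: sqrt(23272605269)/1174 ≈ 129.94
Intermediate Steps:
H = -16
d(S) = 3/2 + 13*S**2/2 (d(S) = 3/2 + ((-16 - 1*(-42))*S**2)/4 = 3/2 + ((-16 + 42)*S**2)/4 = 3/2 + (26*S**2)/4 = 3/2 + 13*S**2/2)
K = -34513/2348 (K = -34513/(3/2 + (13/2)*19**2) = -34513/(3/2 + (13/2)*361) = -34513/(3/2 + 4693/2) = -34513/2348 ≈ -14.699)
sqrt((-78 - 52)**2 + K) = sqrt((-78 - 52)**2 - 34513/2348) = sqrt((-130)**2 - 34513/2348) = sqrt(16900 - 34513/2348) = sqrt(39646687/2348) = sqrt(23272605269)/1174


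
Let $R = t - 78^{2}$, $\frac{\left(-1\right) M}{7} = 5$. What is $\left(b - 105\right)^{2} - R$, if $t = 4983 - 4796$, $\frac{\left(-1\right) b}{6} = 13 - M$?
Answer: $160346$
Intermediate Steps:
$M = -35$ ($M = \left(-7\right) 5 = -35$)
$b = -288$ ($b = - 6 \left(13 - -35\right) = - 6 \left(13 + 35\right) = \left(-6\right) 48 = -288$)
$t = 187$ ($t = 4983 - 4796 = 187$)
$R = -5897$ ($R = 187 - 78^{2} = 187 - 6084 = -5897$)
$\left(b - 105\right)^{2} - R = \left(-288 - 105\right)^{2} - -5897 = \left(-393\right)^{2} + 5897 = 154449 + 5897 = 160346$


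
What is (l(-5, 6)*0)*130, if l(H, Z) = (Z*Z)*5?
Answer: 0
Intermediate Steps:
l(H, Z) = 5*Z² (l(H, Z) = Z²*5 = 5*Z²)
(l(-5, 6)*0)*130 = ((5*6²)*0)*130 = ((5*36)*0)*130 = (180*0)*130 = 0*130 = 0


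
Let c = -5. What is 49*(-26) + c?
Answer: -1279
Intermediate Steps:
49*(-26) + c = 49*(-26) - 5 = -1274 - 5 = -1279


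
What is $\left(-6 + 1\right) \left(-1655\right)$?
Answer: $8275$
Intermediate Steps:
$\left(-6 + 1\right) \left(-1655\right) = \left(-5\right) \left(-1655\right) = 8275$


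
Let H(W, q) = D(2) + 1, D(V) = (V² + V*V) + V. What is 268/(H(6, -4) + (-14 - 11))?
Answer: -134/7 ≈ -19.143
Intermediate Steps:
D(V) = V + 2*V² (D(V) = (V² + V²) + V = 2*V² + V = V + 2*V²)
H(W, q) = 11 (H(W, q) = 2*(1 + 2*2) + 1 = 2*(1 + 4) + 1 = 2*5 + 1 = 10 + 1 = 11)
268/(H(6, -4) + (-14 - 11)) = 268/(11 + (-14 - 11)) = 268/(11 - 25) = 268/(-14) = 268*(-1/14) = -134/7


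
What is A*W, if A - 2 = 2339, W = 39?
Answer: 91299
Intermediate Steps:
A = 2341 (A = 2 + 2339 = 2341)
A*W = 2341*39 = 91299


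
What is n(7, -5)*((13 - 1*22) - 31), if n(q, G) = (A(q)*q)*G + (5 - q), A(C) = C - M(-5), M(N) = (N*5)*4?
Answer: 149880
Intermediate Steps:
M(N) = 20*N (M(N) = (5*N)*4 = 20*N)
A(C) = 100 + C (A(C) = C - 20*(-5) = C - 1*(-100) = C + 100 = 100 + C)
n(q, G) = 5 - q + G*q*(100 + q) (n(q, G) = ((100 + q)*q)*G + (5 - q) = (q*(100 + q))*G + (5 - q) = G*q*(100 + q) + (5 - q) = 5 - q + G*q*(100 + q))
n(7, -5)*((13 - 1*22) - 31) = (5 - 1*7 - 5*7*(100 + 7))*((13 - 1*22) - 31) = (5 - 7 - 5*7*107)*((13 - 22) - 31) = (5 - 7 - 3745)*(-9 - 31) = -3747*(-40) = 149880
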